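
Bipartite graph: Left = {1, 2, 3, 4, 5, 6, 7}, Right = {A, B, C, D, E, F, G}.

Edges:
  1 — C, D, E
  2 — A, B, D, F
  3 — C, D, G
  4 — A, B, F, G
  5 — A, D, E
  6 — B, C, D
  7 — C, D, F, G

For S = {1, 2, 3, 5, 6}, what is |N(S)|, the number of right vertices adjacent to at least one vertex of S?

The union of neighbours of {1, 2, 3, 5, 6} is {A, B, C, D, E, F, G}, which has 7 elements.
Since |N(S)| = 7 ≥ |S| = 5, Hall's condition holds for this subset.

7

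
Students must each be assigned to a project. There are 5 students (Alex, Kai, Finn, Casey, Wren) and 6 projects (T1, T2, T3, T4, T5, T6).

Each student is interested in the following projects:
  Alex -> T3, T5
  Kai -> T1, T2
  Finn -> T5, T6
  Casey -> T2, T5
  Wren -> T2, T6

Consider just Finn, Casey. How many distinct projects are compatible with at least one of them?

3

The union of neighbours of {Finn, Casey} is {T2, T5, T6}, which has 3 elements.
Since |N(S)| = 3 ≥ |S| = 2, Hall's condition holds for this subset.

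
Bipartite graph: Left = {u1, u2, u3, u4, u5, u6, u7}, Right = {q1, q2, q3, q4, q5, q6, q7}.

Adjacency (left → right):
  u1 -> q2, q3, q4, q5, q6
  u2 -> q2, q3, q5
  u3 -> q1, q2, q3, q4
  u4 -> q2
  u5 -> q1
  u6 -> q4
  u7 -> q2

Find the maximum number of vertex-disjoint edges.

One maximum matching: u1→q6, u2→q5, u3→q3, u4→q2, u5→q1, u6→q4.
The set {u4, u7} has only 1 neighbour ({q2}), so by Hall's theorem at most 6 of the 7 left vertices can be matched.

6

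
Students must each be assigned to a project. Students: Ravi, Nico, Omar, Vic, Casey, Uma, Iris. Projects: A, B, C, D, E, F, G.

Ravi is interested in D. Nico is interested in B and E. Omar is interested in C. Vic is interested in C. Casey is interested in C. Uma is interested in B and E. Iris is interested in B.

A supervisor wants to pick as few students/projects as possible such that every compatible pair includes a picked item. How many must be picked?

The 4 edges Ravi–D, Nico–E, Omar–C, Uma–B form a matching, so any vertex cover needs at least 4 vertices (one per matched edge).
Conversely {Ravi, B, C, E} meets every edge and has exactly 4 vertices, so 4 is optimal.

4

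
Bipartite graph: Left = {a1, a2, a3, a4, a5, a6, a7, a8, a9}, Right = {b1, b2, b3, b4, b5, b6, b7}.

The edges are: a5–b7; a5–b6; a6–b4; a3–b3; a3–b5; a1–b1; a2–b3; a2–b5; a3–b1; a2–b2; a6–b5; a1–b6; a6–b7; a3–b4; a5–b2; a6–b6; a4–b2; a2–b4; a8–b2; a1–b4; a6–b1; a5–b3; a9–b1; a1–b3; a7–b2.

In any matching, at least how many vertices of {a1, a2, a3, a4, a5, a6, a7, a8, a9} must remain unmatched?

A valid assignment of size 7: a1-b6, a2-b5, a3-b4, a4-b2, a5-b3, a6-b7, a9-b1.
The set {a4, a7, a8} has only 1 neighbour ({b2}), so by Hall's theorem at most 7 of the 9 left vertices can be matched.
That matches 7 of the 9, leaving 2 unmatched; no matching can do better.

2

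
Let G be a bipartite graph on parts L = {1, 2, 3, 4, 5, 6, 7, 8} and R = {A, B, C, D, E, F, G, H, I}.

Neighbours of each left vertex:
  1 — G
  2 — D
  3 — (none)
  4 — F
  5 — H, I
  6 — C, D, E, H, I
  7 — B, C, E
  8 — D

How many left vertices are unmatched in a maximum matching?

2

One maximum matching: 1–G, 2–D, 4–F, 5–H, 6–E, 7–B.
The set {2, 3, 8} has only 1 neighbour ({D}), so by Hall's theorem at most 6 of the 8 left vertices can be matched.
That matches 6 of the 8, leaving 2 unmatched; no matching can do better.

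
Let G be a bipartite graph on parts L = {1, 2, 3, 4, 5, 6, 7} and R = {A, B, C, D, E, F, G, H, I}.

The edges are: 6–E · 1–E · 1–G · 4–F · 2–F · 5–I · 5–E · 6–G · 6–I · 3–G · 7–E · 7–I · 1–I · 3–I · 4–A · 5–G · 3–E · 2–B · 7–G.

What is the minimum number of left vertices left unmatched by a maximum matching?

A valid assignment of size 5: 1-I, 2-B, 3-G, 4-F, 5-E.
The set {1, 3, 5, 6, 7} has only 3 neighbours ({E, G, I}), so by Hall's theorem at most 5 of the 7 left vertices can be matched.
That matches 5 of the 7, leaving 2 unmatched; no matching can do better.

2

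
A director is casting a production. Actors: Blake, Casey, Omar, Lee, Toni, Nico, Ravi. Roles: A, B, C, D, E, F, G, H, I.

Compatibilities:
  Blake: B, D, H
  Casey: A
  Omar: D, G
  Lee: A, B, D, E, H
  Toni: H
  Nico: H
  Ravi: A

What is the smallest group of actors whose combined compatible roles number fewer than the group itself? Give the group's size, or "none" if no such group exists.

2

Take S = {Casey, Ravi}. Its neighbourhood is {A}, so |N(S)| = 1 < |S| = 2.
No single vertex violates Hall's condition since each has at least one neighbour, so 2 is the minimum.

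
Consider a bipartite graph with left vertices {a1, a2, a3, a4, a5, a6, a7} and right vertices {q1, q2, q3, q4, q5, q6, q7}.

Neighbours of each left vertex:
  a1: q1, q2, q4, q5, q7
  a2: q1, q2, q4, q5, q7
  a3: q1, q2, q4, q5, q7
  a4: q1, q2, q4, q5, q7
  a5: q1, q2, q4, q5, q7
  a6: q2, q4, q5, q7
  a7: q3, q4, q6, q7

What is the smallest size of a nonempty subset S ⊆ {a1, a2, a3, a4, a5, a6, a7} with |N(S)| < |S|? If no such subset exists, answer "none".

6

Take S = {a1, a2, a3, a4, a5, a6}. Its neighbourhood is {q1, q2, q4, q5, q7}, so |N(S)| = 5 < |S| = 6.
Every subset of size less than 6 has at least as many neighbours as members, so 6 is the minimum.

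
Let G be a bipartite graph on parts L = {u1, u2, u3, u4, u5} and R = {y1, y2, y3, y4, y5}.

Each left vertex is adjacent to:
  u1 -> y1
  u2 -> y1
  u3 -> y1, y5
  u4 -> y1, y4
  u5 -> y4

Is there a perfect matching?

No

The set {u1, u2, u4, u5} has only 2 neighbours ({y1, y4}), so by Hall's theorem at most 3 of the 5 left vertices can be matched.
Hence no matching covers every left vertex.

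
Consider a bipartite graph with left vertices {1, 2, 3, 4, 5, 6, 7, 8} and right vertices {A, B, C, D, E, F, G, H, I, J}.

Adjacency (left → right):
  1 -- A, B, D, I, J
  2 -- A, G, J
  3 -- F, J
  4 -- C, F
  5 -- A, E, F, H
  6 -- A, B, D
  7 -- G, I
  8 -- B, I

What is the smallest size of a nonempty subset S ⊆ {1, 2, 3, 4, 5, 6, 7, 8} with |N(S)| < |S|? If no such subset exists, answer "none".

A matching saturating every left vertex exists, for instance 1→A, 2→J, 3→F, 4→C, 5→H, 6→D, 7→G, 8→B.
By Hall's marriage theorem, this means |N(S)| ≥ |S| for every subset S, so no violating subset exists.

none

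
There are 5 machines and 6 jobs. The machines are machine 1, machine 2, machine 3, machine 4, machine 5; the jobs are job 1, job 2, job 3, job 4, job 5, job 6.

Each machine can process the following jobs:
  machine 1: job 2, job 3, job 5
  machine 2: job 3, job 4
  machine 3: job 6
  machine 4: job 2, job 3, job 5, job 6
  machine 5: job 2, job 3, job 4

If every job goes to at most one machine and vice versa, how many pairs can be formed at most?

5

A valid assignment of size 5: machine 1→job 3, machine 2→job 4, machine 3→job 6, machine 4→job 5, machine 5→job 2.
All 5 machines are matched, so no larger matching exists.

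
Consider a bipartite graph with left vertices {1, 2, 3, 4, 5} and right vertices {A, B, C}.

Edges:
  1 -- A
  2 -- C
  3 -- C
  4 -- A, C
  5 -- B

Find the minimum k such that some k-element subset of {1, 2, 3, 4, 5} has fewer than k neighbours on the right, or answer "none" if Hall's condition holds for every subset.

Take S = {2, 3}. Its neighbourhood is {C}, so |N(S)| = 1 < |S| = 2.
No single vertex violates Hall's condition since each has at least one neighbour, so 2 is the minimum.

2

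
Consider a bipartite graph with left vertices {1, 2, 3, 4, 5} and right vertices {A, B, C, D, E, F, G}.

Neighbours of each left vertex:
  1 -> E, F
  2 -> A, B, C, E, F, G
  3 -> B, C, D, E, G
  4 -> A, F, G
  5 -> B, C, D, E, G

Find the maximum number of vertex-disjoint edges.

A valid assignment of size 5: 1–F, 2–B, 3–E, 4–A, 5–G.
All 5 left vertices are matched, so no larger matching exists.

5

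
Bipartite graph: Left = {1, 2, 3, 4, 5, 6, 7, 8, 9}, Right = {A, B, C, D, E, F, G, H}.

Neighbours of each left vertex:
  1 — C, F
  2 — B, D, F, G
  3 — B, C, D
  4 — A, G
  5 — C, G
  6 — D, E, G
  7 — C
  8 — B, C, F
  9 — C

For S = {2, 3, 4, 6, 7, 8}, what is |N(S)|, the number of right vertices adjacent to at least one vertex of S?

The union of neighbours of {2, 3, 4, 6, 7, 8} is {A, B, C, D, E, F, G}, which has 7 elements.
Since |N(S)| = 7 ≥ |S| = 6, Hall's condition holds for this subset.

7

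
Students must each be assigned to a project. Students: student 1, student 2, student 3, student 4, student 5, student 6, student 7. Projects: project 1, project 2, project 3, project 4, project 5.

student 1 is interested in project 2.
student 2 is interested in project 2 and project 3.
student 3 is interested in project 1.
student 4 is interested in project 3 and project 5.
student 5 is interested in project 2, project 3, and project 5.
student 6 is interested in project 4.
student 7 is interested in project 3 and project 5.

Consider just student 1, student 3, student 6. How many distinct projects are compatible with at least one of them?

3

The union of neighbours of {student 1, student 3, student 6} is {project 1, project 2, project 4}, which has 3 elements.
Since |N(S)| = 3 ≥ |S| = 3, Hall's condition holds for this subset.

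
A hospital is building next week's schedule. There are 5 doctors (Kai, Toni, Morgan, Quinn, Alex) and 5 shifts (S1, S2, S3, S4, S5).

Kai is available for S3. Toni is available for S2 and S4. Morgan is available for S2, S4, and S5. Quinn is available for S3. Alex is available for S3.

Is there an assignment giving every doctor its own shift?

The set {Kai, Quinn, Alex} has only 1 neighbour ({S3}), so by Hall's theorem at most 3 of the 5 doctors can be matched.
Hence no matching covers every doctor.

No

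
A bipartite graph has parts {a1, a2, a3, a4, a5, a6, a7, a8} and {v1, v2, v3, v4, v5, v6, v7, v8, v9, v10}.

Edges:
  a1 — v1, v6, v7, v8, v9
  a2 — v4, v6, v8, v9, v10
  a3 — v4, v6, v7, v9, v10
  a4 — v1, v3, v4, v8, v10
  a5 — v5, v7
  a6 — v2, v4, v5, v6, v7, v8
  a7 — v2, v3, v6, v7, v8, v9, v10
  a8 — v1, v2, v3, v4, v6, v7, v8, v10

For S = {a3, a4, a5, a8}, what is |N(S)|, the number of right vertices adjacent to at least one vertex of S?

The union of neighbours of {a3, a4, a5, a8} is {v1, v2, v3, v4, v5, v6, v7, v8, v9, v10}, which has 10 elements.
Since |N(S)| = 10 ≥ |S| = 4, Hall's condition holds for this subset.

10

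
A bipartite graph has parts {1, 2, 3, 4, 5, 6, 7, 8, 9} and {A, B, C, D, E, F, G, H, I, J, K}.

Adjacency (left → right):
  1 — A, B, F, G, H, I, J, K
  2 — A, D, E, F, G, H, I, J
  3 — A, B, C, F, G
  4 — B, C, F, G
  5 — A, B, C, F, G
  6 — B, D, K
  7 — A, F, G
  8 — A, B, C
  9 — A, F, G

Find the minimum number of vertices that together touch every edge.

The 8 edges 1–K, 2–J, 3–C, 4–F, 5–A, 6–D, 7–G, 8–B form a matching, so any vertex cover needs at least 8 vertices (one per matched edge).
Conversely {1, 2, 6, A, B, C, F, G} meets every edge and has exactly 8 vertices, so 8 is optimal.

8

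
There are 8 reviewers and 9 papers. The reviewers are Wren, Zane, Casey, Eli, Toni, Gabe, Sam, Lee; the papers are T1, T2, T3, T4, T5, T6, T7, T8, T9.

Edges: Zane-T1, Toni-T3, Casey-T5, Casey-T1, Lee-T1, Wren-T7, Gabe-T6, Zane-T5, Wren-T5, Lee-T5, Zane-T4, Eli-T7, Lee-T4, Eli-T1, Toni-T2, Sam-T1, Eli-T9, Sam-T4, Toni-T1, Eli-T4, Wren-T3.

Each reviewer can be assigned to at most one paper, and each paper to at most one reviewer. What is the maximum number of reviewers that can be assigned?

7

One maximum matching: Wren–T7, Zane–T4, Casey–T5, Eli–T9, Toni–T2, Gabe–T6, Sam–T1.
The set {Zane, Casey, Sam, Lee} has only 3 neighbours ({T1, T4, T5}), so by Hall's theorem at most 7 of the 8 reviewers can be matched.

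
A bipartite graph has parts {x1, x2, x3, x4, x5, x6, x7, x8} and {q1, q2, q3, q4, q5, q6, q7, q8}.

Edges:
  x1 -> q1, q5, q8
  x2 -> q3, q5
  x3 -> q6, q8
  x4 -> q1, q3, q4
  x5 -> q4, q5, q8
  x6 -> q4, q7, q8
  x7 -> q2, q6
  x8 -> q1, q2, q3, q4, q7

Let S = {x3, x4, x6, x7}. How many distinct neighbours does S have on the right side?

7

The union of neighbours of {x3, x4, x6, x7} is {q1, q2, q3, q4, q6, q7, q8}, which has 7 elements.
Since |N(S)| = 7 ≥ |S| = 4, Hall's condition holds for this subset.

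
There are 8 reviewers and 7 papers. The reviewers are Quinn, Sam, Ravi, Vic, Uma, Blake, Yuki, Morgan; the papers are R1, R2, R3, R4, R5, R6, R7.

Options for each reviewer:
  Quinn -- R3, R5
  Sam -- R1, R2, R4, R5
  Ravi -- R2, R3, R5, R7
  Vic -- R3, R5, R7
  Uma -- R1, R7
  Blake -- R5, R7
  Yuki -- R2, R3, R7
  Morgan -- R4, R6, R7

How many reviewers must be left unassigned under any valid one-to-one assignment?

For example, pair Quinn–R3, Sam–R4, Ravi–R2, Vic–R5, Uma–R1, Blake–R7, Morgan–R6.
The set {Quinn, Ravi, Vic, Blake, Yuki} has only 4 neighbours ({R2, R3, R5, R7}), so by Hall's theorem at most 7 of the 8 reviewers can be matched.
That matches 7 of the 8, leaving 1 unmatched; no matching can do better.

1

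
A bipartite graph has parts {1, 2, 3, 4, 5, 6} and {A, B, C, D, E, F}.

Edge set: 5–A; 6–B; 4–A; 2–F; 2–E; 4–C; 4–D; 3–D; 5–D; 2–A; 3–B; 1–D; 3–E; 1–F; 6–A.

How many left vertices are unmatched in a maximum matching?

For example, pair 1-D, 2-F, 3-E, 4-C, 5-A, 6-B.
All 6 left vertices are matched, so no larger matching exists.
That matches 6 of the 6, leaving 0 unmatched; no matching can do better.

0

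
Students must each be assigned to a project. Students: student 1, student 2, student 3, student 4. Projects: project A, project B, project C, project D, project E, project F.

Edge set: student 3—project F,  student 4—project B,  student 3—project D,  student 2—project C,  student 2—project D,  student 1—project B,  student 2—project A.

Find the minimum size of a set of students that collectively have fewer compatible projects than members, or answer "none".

2

Take S = {student 1, student 4}. Its neighbourhood is {project B}, so |N(S)| = 1 < |S| = 2.
No single vertex violates Hall's condition since each has at least one neighbour, so 2 is the minimum.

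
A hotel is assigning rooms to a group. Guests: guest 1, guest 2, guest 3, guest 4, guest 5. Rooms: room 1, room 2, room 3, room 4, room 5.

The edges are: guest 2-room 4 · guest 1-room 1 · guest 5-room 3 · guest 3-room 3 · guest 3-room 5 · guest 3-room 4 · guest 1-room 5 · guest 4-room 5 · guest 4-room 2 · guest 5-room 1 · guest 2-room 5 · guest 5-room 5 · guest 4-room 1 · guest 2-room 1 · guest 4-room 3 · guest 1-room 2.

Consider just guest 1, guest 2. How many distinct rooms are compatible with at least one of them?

The union of neighbours of {guest 1, guest 2} is {room 1, room 2, room 4, room 5}, which has 4 elements.
Since |N(S)| = 4 ≥ |S| = 2, Hall's condition holds for this subset.

4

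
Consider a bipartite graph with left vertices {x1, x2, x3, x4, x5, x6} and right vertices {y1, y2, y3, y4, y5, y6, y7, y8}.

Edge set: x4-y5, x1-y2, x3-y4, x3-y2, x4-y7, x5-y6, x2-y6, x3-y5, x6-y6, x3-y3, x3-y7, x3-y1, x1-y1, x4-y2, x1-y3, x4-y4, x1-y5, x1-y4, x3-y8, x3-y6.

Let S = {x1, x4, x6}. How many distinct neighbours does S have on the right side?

The union of neighbours of {x1, x4, x6} is {y1, y2, y3, y4, y5, y6, y7}, which has 7 elements.
Since |N(S)| = 7 ≥ |S| = 3, Hall's condition holds for this subset.

7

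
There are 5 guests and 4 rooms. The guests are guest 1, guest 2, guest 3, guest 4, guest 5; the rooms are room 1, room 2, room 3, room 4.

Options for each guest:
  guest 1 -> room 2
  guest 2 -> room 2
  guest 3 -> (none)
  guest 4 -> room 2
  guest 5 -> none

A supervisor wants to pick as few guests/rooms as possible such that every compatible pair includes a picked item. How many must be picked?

A maximum matching has 1 edge (e.g. guest 1–room 2).
By König's theorem the minimum vertex cover has the same size. One such cover is {room 2}.

1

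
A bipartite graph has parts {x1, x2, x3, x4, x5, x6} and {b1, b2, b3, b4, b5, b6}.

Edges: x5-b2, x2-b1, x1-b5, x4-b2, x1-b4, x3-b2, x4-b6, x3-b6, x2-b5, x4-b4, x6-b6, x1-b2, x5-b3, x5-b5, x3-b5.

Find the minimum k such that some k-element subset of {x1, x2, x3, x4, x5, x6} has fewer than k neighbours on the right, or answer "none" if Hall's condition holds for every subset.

none

A matching saturating every left vertex exists, for instance x1→b5, x2→b1, x3→b2, x4→b4, x5→b3, x6→b6.
By Hall's marriage theorem, this means |N(S)| ≥ |S| for every subset S, so no violating subset exists.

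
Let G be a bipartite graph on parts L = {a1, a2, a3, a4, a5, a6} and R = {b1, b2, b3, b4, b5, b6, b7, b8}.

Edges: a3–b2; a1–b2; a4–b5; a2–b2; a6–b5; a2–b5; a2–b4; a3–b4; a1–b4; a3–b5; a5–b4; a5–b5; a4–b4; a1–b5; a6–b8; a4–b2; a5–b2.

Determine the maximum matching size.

4

One maximum matching: a1–b2, a2–b4, a3–b5, a6–b8.
The set {a1, a2, a3, a4, a5} has only 3 neighbours ({b2, b4, b5}), so by Hall's theorem at most 4 of the 6 left vertices can be matched.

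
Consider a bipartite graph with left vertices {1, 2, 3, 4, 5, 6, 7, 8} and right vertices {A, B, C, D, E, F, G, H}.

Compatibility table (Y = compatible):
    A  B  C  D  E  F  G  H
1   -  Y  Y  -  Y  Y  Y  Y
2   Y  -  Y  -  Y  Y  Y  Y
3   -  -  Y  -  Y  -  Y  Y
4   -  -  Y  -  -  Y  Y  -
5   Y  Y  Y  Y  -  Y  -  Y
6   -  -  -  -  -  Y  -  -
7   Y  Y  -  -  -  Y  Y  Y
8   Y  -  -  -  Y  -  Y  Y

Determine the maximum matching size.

A valid assignment of size 8: 1–G, 2–A, 3–H, 4–C, 5–D, 6–F, 7–B, 8–E.
All 8 left vertices are matched, so no larger matching exists.

8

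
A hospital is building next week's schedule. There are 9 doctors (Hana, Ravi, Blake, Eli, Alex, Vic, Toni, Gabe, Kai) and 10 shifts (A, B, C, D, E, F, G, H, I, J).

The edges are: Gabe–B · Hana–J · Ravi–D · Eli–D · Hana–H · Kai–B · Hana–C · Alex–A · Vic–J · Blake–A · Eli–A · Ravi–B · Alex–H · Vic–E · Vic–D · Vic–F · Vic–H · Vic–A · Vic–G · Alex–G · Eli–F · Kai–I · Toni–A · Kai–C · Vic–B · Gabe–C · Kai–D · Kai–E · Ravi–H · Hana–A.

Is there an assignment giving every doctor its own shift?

No

The set {Blake, Toni} has only 1 neighbour ({A}), so by Hall's theorem at most 8 of the 9 doctors can be matched.
Hence no matching covers every doctor.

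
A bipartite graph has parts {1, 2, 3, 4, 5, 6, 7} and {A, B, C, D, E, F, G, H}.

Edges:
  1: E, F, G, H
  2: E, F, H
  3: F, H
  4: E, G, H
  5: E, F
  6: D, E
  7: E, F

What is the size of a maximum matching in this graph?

5

For example, pair 1-G, 2-H, 3-F, 4-E, 6-D.
The set {1, 2, 3, 4, 5, 7} has only 4 neighbours ({E, F, G, H}), so by Hall's theorem at most 5 of the 7 left vertices can be matched.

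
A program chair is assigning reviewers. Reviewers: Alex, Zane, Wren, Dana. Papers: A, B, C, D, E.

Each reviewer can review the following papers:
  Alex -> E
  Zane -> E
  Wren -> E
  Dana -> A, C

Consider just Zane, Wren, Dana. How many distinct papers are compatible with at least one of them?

3

The union of neighbours of {Zane, Wren, Dana} is {A, C, E}, which has 3 elements.
Since |N(S)| = 3 ≥ |S| = 3, Hall's condition holds for this subset.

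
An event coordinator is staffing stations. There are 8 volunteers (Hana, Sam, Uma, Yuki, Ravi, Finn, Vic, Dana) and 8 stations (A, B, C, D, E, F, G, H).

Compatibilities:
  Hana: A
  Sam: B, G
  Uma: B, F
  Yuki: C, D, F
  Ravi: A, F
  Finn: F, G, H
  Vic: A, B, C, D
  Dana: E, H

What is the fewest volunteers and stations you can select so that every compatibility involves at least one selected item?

The 8 edges Hana–A, Sam–G, Uma–B, Yuki–D, Ravi–F, Finn–H, Vic–C, Dana–E form a matching, so any vertex cover needs at least 8 vertices (one per matched edge).
Conversely {Hana, Sam, Uma, Yuki, Ravi, Finn, Vic, Dana} meets every edge and has exactly 8 vertices, so 8 is optimal.

8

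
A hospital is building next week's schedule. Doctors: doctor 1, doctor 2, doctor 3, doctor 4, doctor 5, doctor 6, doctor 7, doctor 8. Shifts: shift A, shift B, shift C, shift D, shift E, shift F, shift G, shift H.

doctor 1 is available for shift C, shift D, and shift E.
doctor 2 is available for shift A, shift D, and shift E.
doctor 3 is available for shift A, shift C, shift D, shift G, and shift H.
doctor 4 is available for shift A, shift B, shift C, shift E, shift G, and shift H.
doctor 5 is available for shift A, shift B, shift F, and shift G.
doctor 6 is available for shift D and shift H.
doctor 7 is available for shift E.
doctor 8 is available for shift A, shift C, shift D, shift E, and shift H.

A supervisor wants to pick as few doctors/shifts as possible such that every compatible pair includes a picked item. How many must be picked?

The 8 edges doctor 1–shift C, doctor 2–shift D, doctor 3–shift G, doctor 4–shift B, doctor 5–shift F, doctor 6–shift H, doctor 7–shift E, doctor 8–shift A form a matching, so any vertex cover needs at least 8 vertices (one per matched edge).
Conversely {doctor 1, doctor 2, doctor 3, doctor 4, doctor 5, doctor 6, doctor 7, doctor 8} meets every edge and has exactly 8 vertices, so 8 is optimal.

8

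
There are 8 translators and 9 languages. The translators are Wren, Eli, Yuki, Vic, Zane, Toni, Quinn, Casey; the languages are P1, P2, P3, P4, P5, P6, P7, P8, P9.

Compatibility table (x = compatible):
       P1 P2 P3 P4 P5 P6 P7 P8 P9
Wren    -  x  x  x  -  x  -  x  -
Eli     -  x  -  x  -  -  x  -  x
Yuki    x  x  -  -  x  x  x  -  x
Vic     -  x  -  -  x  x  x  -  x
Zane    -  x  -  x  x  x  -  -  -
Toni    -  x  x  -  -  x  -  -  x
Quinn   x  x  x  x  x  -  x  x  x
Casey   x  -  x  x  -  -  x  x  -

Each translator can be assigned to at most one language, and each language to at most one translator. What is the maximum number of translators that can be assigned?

For example, pair Wren-P2, Eli-P4, Yuki-P7, Vic-P6, Zane-P5, Toni-P9, Quinn-P3, Casey-P1.
This saturates every translator, so 8 is the maximum.

8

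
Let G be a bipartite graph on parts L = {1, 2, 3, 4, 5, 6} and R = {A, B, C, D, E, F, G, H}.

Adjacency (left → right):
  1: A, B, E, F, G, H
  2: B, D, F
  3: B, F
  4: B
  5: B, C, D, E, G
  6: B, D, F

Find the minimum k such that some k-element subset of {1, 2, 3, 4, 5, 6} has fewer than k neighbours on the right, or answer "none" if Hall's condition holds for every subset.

4

Take S = {2, 3, 4, 6}. Its neighbourhood is {B, D, F}, so |N(S)| = 3 < |S| = 4.
Every subset of size less than 4 has at least as many neighbours as members, so 4 is the minimum.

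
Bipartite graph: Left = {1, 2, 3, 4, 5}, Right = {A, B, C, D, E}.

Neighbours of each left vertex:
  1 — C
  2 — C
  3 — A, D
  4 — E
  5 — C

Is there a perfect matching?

The set {1, 2, 5} has only 1 neighbour ({C}), so by Hall's theorem at most 3 of the 5 left vertices can be matched.
Hence no matching covers every left vertex.

No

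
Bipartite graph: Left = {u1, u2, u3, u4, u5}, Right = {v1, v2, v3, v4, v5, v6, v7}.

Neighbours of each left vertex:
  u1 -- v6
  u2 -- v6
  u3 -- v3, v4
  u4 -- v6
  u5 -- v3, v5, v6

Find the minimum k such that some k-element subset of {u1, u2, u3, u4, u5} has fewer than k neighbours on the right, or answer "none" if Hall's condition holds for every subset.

2

Take S = {u1, u2}. Its neighbourhood is {v6}, so |N(S)| = 1 < |S| = 2.
No single vertex violates Hall's condition since each has at least one neighbour, so 2 is the minimum.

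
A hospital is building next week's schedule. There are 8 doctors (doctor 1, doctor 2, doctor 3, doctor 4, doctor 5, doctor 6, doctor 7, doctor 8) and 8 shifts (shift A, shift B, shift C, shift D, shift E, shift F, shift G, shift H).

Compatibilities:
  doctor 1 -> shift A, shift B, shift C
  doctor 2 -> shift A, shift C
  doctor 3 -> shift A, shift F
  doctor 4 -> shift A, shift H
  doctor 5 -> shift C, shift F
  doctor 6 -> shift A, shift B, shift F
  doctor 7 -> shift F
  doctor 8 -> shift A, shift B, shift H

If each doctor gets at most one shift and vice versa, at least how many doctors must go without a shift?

One maximum matching: doctor 1-shift B, doctor 2-shift C, doctor 3-shift A, doctor 4-shift H, doctor 5-shift F.
The set {doctor 1, doctor 2, doctor 3, doctor 4, doctor 5, doctor 6, doctor 7, doctor 8} has only 5 neighbours ({shift A, shift B, shift C, shift F, shift H}), so by Hall's theorem at most 5 of the 8 doctors can be matched.
That matches 5 of the 8, leaving 3 unmatched; no matching can do better.

3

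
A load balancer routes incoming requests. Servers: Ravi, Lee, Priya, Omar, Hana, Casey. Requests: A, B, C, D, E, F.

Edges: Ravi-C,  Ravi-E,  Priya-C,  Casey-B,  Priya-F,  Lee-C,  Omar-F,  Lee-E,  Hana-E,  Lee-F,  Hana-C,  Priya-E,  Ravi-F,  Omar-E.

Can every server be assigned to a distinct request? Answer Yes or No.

No

The set {Ravi, Lee, Priya, Omar, Hana} has only 3 neighbours ({C, E, F}), so by Hall's theorem at most 4 of the 6 servers can be matched.
Hence no matching covers every server.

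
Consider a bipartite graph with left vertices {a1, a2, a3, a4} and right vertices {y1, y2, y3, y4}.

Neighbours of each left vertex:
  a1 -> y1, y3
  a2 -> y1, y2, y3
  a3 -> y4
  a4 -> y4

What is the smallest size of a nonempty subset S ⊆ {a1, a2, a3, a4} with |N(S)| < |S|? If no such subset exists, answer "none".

2

Take S = {a3, a4}. Its neighbourhood is {y4}, so |N(S)| = 1 < |S| = 2.
No single vertex violates Hall's condition since each has at least one neighbour, so 2 is the minimum.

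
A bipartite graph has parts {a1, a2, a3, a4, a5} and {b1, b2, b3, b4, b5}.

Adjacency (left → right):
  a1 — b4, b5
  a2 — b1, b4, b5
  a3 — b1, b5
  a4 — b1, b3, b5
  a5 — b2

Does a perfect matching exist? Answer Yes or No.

Yes

For example, pair a1-b4, a2-b1, a3-b5, a4-b3, a5-b2.
All 5 left vertices are covered.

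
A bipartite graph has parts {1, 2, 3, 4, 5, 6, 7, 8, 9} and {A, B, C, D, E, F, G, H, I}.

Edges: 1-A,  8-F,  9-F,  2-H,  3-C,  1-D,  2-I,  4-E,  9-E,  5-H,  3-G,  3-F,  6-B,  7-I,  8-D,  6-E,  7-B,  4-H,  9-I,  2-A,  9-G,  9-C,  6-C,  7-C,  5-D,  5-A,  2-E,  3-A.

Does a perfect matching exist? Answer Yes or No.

Yes

One maximum matching: 1-A, 2-I, 3-C, 4-H, 5-D, 6-E, 7-B, 8-F, 9-G.
All 9 left vertices are covered.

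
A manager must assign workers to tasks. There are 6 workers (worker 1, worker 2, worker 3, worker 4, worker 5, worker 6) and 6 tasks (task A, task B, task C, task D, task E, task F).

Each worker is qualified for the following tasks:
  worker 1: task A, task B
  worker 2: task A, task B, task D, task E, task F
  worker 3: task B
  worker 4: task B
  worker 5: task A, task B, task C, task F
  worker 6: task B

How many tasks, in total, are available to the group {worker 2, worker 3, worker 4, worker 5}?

The union of neighbours of {worker 2, worker 3, worker 4, worker 5} is {task A, task B, task C, task D, task E, task F}, which has 6 elements.
Since |N(S)| = 6 ≥ |S| = 4, Hall's condition holds for this subset.

6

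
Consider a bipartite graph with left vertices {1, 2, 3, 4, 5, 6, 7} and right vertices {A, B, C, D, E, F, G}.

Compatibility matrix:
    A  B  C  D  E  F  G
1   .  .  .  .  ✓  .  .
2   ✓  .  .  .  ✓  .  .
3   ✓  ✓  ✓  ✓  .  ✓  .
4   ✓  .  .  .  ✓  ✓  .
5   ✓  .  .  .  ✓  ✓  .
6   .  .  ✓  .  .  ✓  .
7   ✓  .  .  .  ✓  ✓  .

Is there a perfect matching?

The set {1, 2, 4, 5, 7} has only 3 neighbours ({A, E, F}), so by Hall's theorem at most 5 of the 7 left vertices can be matched.
Hence no matching covers every left vertex.

No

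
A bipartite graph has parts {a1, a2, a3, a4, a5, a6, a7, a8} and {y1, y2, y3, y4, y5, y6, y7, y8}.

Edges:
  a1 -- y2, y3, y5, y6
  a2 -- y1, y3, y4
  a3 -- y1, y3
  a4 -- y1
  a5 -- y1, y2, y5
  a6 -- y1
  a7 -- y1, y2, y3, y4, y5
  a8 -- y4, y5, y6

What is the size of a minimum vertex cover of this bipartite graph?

A maximum matching has 6 edges (e.g. a1–y6, a2–y4, a3–y3, a4–y1, a5–y5, a7–y2).
By König's theorem the minimum vertex cover has the same size. One such cover is {y1, y2, y3, y4, y5, y6}.

6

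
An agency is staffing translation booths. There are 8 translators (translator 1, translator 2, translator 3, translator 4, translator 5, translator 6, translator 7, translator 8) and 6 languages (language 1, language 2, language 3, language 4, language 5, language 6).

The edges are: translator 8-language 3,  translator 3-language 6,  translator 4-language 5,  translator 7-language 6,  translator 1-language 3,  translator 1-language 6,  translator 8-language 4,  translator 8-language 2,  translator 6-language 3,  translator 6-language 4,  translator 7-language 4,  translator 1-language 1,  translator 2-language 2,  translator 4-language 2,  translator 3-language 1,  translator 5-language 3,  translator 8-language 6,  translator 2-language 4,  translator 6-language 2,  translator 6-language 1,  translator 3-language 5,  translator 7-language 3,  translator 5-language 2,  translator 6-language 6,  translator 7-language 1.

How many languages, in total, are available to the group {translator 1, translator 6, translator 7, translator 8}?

5

The union of neighbours of {translator 1, translator 6, translator 7, translator 8} is {language 1, language 2, language 3, language 4, language 6}, which has 5 elements.
Since |N(S)| = 5 ≥ |S| = 4, Hall's condition holds for this subset.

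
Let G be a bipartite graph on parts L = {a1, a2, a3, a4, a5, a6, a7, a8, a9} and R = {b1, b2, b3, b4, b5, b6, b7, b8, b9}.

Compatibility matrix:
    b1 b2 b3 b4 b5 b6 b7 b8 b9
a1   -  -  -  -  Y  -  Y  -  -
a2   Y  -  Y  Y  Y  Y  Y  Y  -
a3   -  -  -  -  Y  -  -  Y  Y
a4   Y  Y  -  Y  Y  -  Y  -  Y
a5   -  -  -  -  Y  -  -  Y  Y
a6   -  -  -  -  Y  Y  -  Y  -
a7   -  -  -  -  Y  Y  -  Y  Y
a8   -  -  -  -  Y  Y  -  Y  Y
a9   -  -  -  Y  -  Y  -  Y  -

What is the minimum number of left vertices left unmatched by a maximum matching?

1

For example, pair a1→b7, a2→b3, a3→b9, a4→b1, a5→b8, a6→b6, a7→b5, a9→b4.
The set {a3, a5, a6, a7, a8} has only 4 neighbours ({b5, b6, b8, b9}), so by Hall's theorem at most 8 of the 9 left vertices can be matched.
That matches 8 of the 9, leaving 1 unmatched; no matching can do better.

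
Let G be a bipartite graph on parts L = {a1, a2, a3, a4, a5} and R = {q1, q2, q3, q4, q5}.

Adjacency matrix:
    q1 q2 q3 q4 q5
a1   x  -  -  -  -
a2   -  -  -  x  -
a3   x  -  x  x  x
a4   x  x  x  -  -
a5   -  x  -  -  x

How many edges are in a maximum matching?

5

One maximum matching: a1–q1, a2–q4, a3–q5, a4–q3, a5–q2.
All 5 left vertices are matched, so no larger matching exists.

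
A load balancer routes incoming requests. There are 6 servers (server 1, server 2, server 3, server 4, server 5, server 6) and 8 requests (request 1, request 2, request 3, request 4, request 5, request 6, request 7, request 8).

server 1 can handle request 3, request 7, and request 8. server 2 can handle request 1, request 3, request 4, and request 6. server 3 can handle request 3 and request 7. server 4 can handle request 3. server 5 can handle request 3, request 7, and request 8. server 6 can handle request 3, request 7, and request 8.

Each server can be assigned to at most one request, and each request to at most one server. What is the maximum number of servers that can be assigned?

For example, pair server 1–request 8, server 2–request 6, server 3–request 7, server 4–request 3.
The set {server 1, server 3, server 4, server 5, server 6} has only 3 neighbours ({request 3, request 7, request 8}), so by Hall's theorem at most 4 of the 6 servers can be matched.

4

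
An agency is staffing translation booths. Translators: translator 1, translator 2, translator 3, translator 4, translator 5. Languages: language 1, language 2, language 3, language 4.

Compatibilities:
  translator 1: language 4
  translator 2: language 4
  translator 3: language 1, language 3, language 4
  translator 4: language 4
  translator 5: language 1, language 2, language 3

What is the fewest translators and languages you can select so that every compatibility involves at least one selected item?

{translator 3, translator 5, language 4} is a vertex cover of size 3: every edge has an endpoint in this set.
No smaller cover exists because translator 1–language 4, translator 3–language 1, translator 5–language 2 is a matching of size 3, and a cover must include an endpoint of each of these disjoint edges (König's theorem).

3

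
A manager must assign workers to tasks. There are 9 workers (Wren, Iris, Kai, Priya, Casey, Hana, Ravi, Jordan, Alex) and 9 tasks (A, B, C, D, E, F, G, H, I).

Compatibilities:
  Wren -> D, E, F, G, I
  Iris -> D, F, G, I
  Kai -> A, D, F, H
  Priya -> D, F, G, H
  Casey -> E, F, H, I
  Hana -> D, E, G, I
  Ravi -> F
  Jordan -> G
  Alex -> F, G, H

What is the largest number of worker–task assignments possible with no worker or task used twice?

7

For example, pair Wren-G, Iris-I, Kai-A, Priya-D, Casey-H, Hana-E, Ravi-F.
The set {Wren, Iris, Priya, Casey, Hana, Ravi, Jordan, Alex} has only 6 neighbours ({D, E, F, G, H, I}), so by Hall's theorem at most 7 of the 9 workers can be matched.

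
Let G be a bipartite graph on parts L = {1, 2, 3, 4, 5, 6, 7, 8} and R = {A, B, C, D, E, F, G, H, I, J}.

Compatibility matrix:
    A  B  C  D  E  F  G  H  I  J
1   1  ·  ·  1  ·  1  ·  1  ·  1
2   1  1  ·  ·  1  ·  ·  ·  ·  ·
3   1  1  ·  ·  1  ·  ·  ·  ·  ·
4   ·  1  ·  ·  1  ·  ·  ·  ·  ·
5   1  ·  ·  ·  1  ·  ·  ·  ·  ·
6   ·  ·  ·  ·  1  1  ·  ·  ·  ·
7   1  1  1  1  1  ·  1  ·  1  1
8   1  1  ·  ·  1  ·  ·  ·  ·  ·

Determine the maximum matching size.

A valid assignment of size 6: 1-H, 2-A, 3-E, 4-B, 6-F, 7-J.
The set {2, 3, 4, 5, 8} has only 3 neighbours ({A, B, E}), so by Hall's theorem at most 6 of the 8 left vertices can be matched.

6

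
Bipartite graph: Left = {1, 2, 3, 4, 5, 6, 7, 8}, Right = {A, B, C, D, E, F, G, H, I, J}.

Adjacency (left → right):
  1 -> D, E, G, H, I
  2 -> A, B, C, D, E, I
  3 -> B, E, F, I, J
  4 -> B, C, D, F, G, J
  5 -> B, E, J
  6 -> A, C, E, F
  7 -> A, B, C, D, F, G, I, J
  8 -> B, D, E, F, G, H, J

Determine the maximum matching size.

8

For example, pair 1→H, 2→A, 3→F, 4→B, 5→E, 6→C, 7→G, 8→J.
All 8 left vertices are matched, so no larger matching exists.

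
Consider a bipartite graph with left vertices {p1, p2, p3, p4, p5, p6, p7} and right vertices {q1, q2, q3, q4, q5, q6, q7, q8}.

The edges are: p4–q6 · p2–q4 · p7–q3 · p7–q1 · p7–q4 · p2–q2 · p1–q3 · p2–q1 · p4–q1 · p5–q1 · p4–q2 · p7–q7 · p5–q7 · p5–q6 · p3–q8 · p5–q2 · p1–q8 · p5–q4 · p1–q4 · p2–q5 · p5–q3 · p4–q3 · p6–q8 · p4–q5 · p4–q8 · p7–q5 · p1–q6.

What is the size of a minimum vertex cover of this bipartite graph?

{p1, p2, p4, p5, p7, q8} is a vertex cover of size 6: every edge has an endpoint in this set.
No smaller cover exists because p1–q6, p2–q2, p3–q8, p4–q1, p5–q7, p7–q4 is a matching of size 6, and a cover must include an endpoint of each of these disjoint edges (König's theorem).

6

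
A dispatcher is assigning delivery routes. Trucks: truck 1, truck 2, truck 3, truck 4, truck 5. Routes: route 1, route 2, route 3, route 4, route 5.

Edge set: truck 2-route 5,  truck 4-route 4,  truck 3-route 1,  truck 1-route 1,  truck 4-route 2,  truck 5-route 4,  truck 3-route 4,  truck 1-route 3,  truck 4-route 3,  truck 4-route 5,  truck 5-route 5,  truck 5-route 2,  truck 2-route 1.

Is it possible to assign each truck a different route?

For example, pair truck 1-route 3, truck 2-route 5, truck 3-route 1, truck 4-route 4, truck 5-route 2.
All 5 trucks are covered.

Yes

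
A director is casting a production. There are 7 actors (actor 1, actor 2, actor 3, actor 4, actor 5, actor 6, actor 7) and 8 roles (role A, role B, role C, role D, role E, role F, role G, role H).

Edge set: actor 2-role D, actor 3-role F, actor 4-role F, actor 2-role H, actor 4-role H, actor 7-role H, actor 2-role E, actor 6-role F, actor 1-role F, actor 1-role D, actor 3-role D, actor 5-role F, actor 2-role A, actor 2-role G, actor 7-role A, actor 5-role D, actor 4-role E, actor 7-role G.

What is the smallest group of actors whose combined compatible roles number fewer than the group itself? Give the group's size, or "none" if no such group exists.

Take S = {actor 1, actor 3, actor 5}. Its neighbourhood is {role D, role F}, so |N(S)| = 2 < |S| = 3.
Every subset of size less than 3 has at least as many neighbours as members, so 3 is the minimum.

3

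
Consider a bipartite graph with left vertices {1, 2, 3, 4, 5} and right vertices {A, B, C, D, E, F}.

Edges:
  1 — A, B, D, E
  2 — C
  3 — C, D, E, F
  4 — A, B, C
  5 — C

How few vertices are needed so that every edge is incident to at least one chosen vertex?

{1, 3, 4, C} is a vertex cover of size 4: every edge has an endpoint in this set.
No smaller cover exists because 1–E, 2–C, 3–D, 4–B is a matching of size 4, and a cover must include an endpoint of each of these disjoint edges (König's theorem).

4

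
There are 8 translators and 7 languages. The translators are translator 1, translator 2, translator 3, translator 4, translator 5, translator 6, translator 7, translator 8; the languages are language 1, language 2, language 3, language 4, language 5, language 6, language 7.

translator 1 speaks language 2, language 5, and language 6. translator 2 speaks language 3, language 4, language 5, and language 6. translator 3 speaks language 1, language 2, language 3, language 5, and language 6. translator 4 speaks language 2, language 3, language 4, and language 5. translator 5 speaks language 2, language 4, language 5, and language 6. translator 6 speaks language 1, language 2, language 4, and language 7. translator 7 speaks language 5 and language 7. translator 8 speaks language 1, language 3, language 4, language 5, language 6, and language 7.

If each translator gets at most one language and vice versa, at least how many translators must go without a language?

A valid assignment of size 7: translator 1–language 5, translator 2–language 3, translator 3–language 1, translator 4–language 4, translator 5–language 6, translator 6–language 2, translator 7–language 7.
The set {translator 1, translator 2, translator 3, translator 4, translator 5, translator 6, translator 7, translator 8} has only 7 neighbours ({language 1, language 2, language 3, language 4, language 5, language 6, language 7}), so by Hall's theorem at most 7 of the 8 translators can be matched.
That matches 7 of the 8, leaving 1 unmatched; no matching can do better.

1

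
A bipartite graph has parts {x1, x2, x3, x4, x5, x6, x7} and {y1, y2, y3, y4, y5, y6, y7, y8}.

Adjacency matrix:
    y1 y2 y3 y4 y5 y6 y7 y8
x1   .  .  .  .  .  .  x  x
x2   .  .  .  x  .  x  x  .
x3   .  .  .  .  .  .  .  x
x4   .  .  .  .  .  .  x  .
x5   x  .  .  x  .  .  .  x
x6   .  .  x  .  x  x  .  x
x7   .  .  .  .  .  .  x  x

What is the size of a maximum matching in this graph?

For example, pair x1→y7, x2→y4, x3→y8, x5→y1, x6→y3.
The set {x1, x3, x4, x7} has only 2 neighbours ({y7, y8}), so by Hall's theorem at most 5 of the 7 left vertices can be matched.

5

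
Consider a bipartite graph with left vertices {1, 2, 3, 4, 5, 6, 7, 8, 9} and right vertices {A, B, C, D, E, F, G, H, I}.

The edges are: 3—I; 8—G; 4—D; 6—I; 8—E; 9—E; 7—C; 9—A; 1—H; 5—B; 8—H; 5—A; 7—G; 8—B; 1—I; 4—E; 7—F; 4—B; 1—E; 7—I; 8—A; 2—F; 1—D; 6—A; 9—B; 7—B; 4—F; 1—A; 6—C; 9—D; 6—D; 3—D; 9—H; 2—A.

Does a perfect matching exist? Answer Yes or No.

One maximum matching: 1–H, 2–F, 3–I, 4–D, 5–B, 6–C, 7–G, 8–E, 9–A.
All 9 left vertices are covered.

Yes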